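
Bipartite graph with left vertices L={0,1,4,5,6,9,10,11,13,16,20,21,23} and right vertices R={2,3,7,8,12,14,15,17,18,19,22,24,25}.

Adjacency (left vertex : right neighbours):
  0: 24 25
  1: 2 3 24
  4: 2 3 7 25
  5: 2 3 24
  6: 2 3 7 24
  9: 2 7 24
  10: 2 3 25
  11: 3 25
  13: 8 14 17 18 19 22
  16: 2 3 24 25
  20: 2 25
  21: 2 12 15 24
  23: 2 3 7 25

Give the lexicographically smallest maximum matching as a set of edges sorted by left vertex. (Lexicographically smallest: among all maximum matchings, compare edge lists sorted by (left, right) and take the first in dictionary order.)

Lex-smallest maximum matching: {(0,24), (1,2), (4,3), (6,7), (10,25), (13,8), (21,12)}

|M| = 7 (so the lex-smallest maximum matching has 7 edges)
process left vertices in ascending order; for each, take the smallest-labelled available neighbour that still permits 7 edges overall, or leave it unmatched if none does
lex-smallest matching: {0-24, 1-2, 4-3, 6-7, 10-25, 13-8, 21-12}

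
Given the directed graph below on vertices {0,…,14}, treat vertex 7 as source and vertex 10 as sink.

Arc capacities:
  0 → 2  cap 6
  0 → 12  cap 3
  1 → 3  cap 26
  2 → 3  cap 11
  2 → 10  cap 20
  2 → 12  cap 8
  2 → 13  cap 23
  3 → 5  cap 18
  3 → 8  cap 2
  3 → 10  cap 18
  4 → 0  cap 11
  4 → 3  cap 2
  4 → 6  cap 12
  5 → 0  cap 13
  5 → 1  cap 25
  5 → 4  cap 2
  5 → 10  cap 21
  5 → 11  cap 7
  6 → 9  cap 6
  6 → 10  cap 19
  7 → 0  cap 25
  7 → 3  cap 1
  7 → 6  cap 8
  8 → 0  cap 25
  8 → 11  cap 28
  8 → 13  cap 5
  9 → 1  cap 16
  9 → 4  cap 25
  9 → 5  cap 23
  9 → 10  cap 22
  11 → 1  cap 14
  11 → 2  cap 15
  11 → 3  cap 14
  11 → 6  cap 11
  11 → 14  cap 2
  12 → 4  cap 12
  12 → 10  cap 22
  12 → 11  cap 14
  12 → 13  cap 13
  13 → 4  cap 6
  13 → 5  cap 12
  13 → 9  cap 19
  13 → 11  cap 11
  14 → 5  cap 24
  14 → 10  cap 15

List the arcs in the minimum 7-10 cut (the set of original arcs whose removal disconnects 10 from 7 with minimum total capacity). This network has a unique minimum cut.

Min-cut arcs: {(0,2), (0,12), (7,3), (7,6)} (total capacity 18)

augment #1: 7→3→10 push 1
augment #2: 7→6→10 push 8
augment #3: 7→0→2→10 push 6
augment #4: 7→0→12→10 push 3
max flow = 18; residual-reachable set from 7 gives S-side
cut edges (S→T): {(0,2), (0,12), (7,3), (7,6)} total cap 18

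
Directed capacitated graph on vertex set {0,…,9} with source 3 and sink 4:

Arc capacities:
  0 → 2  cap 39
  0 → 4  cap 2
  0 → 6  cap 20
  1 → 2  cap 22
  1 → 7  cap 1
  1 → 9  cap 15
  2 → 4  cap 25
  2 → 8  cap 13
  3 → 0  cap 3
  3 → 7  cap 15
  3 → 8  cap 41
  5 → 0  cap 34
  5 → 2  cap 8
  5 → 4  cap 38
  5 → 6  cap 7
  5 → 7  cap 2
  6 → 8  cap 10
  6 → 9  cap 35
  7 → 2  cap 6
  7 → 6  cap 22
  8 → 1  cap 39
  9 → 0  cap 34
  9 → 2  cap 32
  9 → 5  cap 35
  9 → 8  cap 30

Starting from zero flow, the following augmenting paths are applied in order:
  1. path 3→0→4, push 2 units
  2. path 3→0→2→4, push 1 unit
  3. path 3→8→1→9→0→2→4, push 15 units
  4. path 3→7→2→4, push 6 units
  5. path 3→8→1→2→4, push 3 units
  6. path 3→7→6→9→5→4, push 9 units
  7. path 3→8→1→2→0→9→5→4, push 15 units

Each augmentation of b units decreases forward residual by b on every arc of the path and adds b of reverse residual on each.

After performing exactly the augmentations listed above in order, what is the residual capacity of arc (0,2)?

Residual capacity of (0,2): 38

after path 1 (3→0→4, push 2): res(0,2)=39
after path 2 (3→0→2→4, push 1): res(0,2)=38
after path 3 (3→8→1→9→0→2→4, push 15): res(0,2)=23
after path 4 (3→7→2→4, push 6): res(0,2)=23
after path 5 (3→8→1→2→4, push 3): res(0,2)=23
after path 6 (3→7→6→9→5→4, push 9): res(0,2)=23
after path 7 (3→8→1→2→0→9→5→4, push 15): res(0,2)=38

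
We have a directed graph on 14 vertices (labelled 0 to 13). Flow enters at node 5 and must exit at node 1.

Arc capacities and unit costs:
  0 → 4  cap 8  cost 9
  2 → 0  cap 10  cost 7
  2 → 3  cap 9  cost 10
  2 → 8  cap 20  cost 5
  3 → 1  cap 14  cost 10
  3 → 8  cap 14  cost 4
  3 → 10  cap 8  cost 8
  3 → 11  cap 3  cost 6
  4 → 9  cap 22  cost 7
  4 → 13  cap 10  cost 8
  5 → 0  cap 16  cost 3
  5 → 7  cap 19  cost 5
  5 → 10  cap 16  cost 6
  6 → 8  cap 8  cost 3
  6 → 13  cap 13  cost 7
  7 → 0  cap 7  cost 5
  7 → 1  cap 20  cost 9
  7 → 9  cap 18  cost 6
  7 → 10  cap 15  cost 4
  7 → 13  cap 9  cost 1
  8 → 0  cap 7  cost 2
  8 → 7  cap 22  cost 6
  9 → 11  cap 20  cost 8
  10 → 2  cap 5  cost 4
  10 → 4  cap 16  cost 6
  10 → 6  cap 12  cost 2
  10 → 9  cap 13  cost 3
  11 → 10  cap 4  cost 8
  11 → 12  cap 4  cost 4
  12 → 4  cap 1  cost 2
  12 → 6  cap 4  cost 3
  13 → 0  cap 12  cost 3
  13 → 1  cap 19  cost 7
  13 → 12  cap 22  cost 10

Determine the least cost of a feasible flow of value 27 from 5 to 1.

Minimum cost for 27 units: 433

shortest-cost path #1: 5→7→13→1 push 9 @ unit cost 13 (adds 117)
shortest-cost path #2: 5→7→1 push 10 @ unit cost 14 (adds 140)
shortest-cost path #3: 5→10→6→13→1 push 8 @ unit cost 22 (adds 176)
total cost = 433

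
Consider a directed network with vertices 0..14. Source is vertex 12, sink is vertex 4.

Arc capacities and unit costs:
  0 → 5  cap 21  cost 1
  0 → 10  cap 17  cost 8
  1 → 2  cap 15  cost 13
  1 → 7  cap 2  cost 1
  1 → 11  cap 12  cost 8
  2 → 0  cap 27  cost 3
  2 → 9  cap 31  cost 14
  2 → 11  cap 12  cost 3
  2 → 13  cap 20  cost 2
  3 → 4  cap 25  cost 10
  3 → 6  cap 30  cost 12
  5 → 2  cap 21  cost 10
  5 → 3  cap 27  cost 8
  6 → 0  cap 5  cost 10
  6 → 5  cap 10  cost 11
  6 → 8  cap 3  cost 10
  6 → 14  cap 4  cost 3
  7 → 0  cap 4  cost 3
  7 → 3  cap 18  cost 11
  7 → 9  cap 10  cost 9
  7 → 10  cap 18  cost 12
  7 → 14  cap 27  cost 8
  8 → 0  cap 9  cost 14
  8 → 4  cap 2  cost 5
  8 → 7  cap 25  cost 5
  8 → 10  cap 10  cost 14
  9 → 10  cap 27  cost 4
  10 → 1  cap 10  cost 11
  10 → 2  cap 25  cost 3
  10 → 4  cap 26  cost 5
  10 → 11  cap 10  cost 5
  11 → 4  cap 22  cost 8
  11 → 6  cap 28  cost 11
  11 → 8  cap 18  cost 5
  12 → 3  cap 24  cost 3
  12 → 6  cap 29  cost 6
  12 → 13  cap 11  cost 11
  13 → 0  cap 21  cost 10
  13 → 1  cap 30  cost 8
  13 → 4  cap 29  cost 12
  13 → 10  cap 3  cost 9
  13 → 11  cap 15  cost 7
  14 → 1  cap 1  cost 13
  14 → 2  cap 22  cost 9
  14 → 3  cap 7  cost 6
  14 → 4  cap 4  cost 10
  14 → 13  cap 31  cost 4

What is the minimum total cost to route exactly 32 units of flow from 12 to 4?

Minimum cost for 32 units: 476

shortest-cost path #1: 12→3→4 push 24 @ unit cost 13 (adds 312)
shortest-cost path #2: 12→6→14→4 push 4 @ unit cost 19 (adds 76)
shortest-cost path #3: 12→6→8→4 push 2 @ unit cost 21 (adds 42)
shortest-cost path #4: 12→13→4 push 2 @ unit cost 23 (adds 46)
total cost = 476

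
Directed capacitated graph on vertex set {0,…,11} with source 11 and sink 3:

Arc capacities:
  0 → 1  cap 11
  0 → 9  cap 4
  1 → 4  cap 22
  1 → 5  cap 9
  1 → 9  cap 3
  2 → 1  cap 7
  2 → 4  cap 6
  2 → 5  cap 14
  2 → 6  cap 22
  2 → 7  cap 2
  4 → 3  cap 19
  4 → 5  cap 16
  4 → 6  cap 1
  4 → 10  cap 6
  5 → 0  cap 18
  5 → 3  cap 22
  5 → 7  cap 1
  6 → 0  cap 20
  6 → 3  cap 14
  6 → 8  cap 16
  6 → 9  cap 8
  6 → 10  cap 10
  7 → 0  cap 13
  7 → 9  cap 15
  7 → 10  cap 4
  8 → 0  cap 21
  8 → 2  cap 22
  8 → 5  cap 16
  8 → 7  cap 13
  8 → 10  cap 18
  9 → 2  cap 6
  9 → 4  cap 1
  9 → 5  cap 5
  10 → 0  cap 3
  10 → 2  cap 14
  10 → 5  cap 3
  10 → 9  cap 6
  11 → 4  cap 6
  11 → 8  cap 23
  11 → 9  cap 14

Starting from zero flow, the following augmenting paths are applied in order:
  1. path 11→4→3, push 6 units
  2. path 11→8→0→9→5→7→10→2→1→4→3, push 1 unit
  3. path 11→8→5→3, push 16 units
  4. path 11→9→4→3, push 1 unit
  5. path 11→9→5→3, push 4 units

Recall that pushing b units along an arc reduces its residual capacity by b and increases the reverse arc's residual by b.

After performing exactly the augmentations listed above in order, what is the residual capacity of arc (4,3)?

after path 1 (11→4→3, push 6): res(4,3)=13
after path 2 (11→8→0→9→5→7→10→2→1→4→3, push 1): res(4,3)=12
after path 3 (11→8→5→3, push 16): res(4,3)=12
after path 4 (11→9→4→3, push 1): res(4,3)=11
after path 5 (11→9→5→3, push 4): res(4,3)=11

Residual capacity of (4,3): 11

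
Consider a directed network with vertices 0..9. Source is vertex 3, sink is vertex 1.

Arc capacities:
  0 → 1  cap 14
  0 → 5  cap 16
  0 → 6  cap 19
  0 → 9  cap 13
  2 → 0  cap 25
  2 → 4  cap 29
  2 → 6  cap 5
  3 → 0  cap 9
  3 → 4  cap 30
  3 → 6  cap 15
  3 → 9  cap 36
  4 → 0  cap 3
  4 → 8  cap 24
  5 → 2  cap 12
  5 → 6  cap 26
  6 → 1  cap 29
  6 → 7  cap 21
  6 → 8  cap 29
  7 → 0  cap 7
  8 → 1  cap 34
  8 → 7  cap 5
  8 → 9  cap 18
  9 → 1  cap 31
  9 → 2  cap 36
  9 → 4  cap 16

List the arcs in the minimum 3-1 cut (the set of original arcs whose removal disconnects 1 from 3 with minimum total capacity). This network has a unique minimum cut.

Min-cut arcs: {(3,0), (3,6), (3,9), (4,0), (4,8)} (total capacity 87)

augment #1: 3→0→1 push 9
augment #2: 3→6→1 push 15
augment #3: 3→9→1 push 31
augment #4: 3→4→0→1 push 3
augment #5: 3→4→8→1 push 24
augment #6: 3→9→2→0→1 push 2
augment #7: 3→9→2→6→1 push 3
max flow = 87; residual-reachable set from 3 gives S-side
cut edges (S→T): {(3,0), (3,6), (3,9), (4,0), (4,8)} total cap 87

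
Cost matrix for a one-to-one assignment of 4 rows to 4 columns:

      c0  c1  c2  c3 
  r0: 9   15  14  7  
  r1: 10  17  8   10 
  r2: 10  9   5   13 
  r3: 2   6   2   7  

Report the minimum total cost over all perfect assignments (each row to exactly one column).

Minimum assignment cost: 26

optimal assignment: row0→col3 (cost 7), row1→col2 (cost 8), row2→col1 (cost 9), row3→col0 (cost 2)
total = 7 + 8 + 9 + 2 = 26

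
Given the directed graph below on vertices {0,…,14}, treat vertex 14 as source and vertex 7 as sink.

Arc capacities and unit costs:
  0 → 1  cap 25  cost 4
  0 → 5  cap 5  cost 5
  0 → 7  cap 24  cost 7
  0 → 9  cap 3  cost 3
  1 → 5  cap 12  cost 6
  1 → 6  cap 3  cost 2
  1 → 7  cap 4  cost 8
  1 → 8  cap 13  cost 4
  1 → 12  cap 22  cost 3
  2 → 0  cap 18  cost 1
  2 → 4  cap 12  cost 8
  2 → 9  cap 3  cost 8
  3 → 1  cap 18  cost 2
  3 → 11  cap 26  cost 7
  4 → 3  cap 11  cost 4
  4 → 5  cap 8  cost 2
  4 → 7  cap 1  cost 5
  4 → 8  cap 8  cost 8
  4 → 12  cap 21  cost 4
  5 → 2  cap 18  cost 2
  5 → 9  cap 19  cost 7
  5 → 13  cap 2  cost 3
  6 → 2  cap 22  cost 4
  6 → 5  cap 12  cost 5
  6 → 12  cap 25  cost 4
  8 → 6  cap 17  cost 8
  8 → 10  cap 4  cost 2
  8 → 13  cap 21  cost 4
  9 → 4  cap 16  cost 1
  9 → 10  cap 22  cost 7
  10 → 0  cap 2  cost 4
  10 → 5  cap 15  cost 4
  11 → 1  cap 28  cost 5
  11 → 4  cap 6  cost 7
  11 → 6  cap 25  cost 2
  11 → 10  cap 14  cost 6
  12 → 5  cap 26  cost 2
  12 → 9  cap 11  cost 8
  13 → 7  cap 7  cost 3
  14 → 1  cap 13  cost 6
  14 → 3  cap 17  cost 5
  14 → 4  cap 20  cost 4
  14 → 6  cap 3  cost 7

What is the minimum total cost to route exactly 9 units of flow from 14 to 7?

Minimum cost for 9 units: 121

shortest-cost path #1: 14→4→7 push 1 @ unit cost 9 (adds 9)
shortest-cost path #2: 14→4→5→13→7 push 2 @ unit cost 12 (adds 24)
shortest-cost path #3: 14→1→7 push 4 @ unit cost 14 (adds 56)
shortest-cost path #4: 14→4→5→2→0→7 push 2 @ unit cost 16 (adds 32)
total cost = 121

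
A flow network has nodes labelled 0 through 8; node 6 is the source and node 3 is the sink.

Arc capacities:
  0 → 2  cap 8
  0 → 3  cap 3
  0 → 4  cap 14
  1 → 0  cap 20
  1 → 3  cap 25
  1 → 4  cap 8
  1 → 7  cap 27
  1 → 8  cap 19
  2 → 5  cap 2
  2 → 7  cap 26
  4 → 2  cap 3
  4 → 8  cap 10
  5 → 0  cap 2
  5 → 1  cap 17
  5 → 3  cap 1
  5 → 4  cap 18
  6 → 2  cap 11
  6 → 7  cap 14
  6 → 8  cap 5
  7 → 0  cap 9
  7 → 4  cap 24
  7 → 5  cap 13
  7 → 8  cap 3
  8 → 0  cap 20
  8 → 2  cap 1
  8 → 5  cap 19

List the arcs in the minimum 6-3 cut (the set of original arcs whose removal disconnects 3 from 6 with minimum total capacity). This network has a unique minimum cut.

Min-cut arcs: {(0,3), (5,1), (5,3)} (total capacity 21)

augment #1: 6→2→5→3 push 1
augment #2: 6→7→0→3 push 3
augment #3: 6→2→5→1→3 push 1
augment #4: 6→7→5→1→3 push 11
augment #5: 6→8→5→1→3 push 5
max flow = 21; residual-reachable set from 6 gives S-side
cut edges (S→T): {(0,3), (5,1), (5,3)} total cap 21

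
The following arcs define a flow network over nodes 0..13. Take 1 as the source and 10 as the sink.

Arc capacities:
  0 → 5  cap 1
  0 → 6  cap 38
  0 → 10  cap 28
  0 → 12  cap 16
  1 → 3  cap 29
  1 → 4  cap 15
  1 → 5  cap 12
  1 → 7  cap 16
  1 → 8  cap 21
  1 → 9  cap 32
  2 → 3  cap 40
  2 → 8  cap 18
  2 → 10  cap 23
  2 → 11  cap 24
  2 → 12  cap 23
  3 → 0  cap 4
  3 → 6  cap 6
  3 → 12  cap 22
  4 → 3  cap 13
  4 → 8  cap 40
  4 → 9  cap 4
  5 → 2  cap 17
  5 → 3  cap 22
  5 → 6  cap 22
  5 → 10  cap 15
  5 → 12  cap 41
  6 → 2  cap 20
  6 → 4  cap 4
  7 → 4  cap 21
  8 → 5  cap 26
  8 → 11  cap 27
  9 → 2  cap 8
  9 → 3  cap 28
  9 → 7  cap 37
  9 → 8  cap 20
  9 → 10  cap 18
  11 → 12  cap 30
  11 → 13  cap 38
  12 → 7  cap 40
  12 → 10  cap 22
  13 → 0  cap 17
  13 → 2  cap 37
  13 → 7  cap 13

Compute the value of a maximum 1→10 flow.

augment #1: 1→5→10 bottleneck 12, total now 12
augment #2: 1→9→10 bottleneck 18, total now 30
augment #3: 1→3→0→10 bottleneck 4, total now 34
augment #4: 1→3→12→10 bottleneck 22, total now 56
augment #5: 1→8→5→10 bottleneck 3, total now 59
augment #6: 1→9→2→10 bottleneck 8, total now 67
augment #7: 1→3→6→2→10 bottleneck 3, total now 70
augment #8: 1→8→5→2→10 bottleneck 12, total now 82
augment #9: 1→8→11→13→0→10 bottleneck 6, total now 88
augment #10: 1→4→8→11→13→0→10 bottleneck 11, total now 99

Maximum flow value: 99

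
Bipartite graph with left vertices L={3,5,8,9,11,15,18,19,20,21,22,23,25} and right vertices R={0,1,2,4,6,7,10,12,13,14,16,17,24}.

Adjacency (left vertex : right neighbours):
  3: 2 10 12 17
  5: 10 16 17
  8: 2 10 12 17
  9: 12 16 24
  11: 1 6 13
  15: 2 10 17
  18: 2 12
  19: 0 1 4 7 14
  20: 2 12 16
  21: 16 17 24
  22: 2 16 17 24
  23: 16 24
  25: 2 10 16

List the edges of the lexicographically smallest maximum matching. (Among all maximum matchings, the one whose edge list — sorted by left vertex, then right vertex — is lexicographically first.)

|M| = 8 (so the lex-smallest maximum matching has 8 edges)
process left vertices in ascending order; for each, take the smallest-labelled available neighbour that still permits 8 edges overall, or leave it unmatched if none does
lex-smallest matching: {3-2, 5-10, 8-12, 9-16, 11-1, 15-17, 19-0, 21-24}

Lex-smallest maximum matching: {(3,2), (5,10), (8,12), (9,16), (11,1), (15,17), (19,0), (21,24)}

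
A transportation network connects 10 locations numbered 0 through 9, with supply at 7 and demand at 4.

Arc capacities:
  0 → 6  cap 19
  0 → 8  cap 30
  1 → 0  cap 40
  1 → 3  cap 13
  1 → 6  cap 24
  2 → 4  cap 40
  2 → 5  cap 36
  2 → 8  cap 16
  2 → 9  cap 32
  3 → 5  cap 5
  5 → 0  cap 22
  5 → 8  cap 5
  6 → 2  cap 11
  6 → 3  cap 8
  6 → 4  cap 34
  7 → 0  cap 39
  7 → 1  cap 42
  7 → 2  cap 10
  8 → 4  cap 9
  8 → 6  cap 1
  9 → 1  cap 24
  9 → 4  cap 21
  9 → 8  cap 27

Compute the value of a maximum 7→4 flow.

Maximum flow value: 63

augment #1: 7→2→4 bottleneck 10, total now 10
augment #2: 7→0→6→4 bottleneck 19, total now 29
augment #3: 7→0→8→4 bottleneck 9, total now 38
augment #4: 7→1→6→4 bottleneck 15, total now 53
augment #5: 7→1→6→2→4 bottleneck 9, total now 62
augment #6: 7→0→8→6→2→4 bottleneck 1, total now 63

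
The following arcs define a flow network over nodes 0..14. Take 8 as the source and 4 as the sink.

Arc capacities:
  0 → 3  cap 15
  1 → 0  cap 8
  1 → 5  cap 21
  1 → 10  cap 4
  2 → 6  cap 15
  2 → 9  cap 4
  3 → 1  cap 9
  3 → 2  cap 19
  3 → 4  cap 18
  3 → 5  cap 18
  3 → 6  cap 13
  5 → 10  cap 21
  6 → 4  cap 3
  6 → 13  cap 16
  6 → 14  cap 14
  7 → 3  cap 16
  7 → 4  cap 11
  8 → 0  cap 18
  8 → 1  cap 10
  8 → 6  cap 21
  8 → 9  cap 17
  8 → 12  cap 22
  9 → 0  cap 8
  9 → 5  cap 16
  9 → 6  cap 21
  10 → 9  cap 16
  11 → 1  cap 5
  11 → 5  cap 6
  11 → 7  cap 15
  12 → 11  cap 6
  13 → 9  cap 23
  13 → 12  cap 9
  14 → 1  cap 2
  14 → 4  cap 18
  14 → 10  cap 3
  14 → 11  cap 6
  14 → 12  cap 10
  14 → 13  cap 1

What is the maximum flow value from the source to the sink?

augment #1: 8→6→4 bottleneck 3, total now 3
augment #2: 8→0→3→4 bottleneck 15, total now 18
augment #3: 8→6→14→4 bottleneck 14, total now 32
augment #4: 8→12→11→7→4 bottleneck 6, total now 38

Maximum flow value: 38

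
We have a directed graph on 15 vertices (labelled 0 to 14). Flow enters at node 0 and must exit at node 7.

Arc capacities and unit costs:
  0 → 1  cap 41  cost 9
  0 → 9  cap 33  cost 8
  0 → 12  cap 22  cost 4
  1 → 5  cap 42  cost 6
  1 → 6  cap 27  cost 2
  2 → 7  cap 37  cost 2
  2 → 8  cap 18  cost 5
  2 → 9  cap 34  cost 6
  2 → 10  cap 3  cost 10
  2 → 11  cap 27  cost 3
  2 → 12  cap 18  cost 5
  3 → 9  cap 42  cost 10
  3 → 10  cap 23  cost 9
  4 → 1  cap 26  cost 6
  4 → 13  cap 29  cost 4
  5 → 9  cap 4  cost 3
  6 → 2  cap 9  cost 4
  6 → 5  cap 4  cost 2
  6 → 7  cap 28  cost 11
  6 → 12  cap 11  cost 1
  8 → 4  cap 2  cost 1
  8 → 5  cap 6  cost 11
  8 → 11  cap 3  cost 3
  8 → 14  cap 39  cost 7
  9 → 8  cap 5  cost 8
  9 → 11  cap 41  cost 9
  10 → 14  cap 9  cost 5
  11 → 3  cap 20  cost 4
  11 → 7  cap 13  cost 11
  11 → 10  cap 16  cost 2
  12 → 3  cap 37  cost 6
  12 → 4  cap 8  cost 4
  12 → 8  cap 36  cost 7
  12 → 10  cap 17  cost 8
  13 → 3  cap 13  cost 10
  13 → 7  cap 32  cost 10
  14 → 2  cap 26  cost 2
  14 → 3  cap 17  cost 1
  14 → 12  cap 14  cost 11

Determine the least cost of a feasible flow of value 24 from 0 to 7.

Minimum cost for 24 units: 474

shortest-cost path #1: 0→1→6→2→7 push 9 @ unit cost 17 (adds 153)
shortest-cost path #2: 0→12→10→14→2→7 push 9 @ unit cost 21 (adds 189)
shortest-cost path #3: 0→1→6→7 push 6 @ unit cost 22 (adds 132)
total cost = 474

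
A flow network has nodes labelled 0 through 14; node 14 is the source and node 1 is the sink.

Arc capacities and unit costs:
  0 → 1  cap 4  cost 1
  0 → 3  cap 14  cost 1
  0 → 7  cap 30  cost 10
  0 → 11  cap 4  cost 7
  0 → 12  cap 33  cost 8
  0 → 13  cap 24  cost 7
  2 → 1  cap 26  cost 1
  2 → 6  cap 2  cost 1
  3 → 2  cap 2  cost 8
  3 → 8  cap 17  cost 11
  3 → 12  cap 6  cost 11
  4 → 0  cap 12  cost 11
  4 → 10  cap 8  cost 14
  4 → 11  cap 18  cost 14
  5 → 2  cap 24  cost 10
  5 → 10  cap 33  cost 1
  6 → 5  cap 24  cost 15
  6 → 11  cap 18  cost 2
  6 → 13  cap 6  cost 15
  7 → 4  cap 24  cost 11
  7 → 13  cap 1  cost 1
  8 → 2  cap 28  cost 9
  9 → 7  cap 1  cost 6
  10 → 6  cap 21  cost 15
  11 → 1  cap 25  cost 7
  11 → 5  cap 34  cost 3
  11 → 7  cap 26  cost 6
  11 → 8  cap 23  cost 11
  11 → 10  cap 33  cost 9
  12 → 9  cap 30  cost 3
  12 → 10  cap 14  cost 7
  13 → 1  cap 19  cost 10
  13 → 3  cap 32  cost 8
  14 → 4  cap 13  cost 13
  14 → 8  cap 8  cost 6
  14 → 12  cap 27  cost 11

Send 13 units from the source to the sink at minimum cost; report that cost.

shortest-cost path #1: 14→8→2→1 push 8 @ unit cost 16 (adds 128)
shortest-cost path #2: 14→4→0→1 push 4 @ unit cost 25 (adds 100)
shortest-cost path #3: 14→12→9→7→13→1 push 1 @ unit cost 31 (adds 31)
total cost = 259

Minimum cost for 13 units: 259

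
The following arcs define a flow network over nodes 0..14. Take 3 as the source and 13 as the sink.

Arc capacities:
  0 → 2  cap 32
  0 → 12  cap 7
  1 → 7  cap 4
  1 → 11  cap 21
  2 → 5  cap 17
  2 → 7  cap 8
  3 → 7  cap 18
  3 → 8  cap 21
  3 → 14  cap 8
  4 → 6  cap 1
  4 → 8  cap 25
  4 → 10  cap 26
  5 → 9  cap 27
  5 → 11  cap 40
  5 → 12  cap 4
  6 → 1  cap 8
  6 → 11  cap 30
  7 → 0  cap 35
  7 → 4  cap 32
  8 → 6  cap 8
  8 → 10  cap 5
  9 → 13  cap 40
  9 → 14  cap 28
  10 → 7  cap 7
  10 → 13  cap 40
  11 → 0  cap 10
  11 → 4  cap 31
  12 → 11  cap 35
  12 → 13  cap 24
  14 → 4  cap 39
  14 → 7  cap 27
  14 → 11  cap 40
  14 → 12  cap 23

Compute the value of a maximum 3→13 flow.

augment #1: 3→8→10→13 bottleneck 5, total now 5
augment #2: 3→14→12→13 bottleneck 8, total now 13
augment #3: 3→7→0→12→13 bottleneck 7, total now 20
augment #4: 3→7→4→10→13 bottleneck 11, total now 31
augment #5: 3→8→6→11→4→10→13 bottleneck 8, total now 39

Maximum flow value: 39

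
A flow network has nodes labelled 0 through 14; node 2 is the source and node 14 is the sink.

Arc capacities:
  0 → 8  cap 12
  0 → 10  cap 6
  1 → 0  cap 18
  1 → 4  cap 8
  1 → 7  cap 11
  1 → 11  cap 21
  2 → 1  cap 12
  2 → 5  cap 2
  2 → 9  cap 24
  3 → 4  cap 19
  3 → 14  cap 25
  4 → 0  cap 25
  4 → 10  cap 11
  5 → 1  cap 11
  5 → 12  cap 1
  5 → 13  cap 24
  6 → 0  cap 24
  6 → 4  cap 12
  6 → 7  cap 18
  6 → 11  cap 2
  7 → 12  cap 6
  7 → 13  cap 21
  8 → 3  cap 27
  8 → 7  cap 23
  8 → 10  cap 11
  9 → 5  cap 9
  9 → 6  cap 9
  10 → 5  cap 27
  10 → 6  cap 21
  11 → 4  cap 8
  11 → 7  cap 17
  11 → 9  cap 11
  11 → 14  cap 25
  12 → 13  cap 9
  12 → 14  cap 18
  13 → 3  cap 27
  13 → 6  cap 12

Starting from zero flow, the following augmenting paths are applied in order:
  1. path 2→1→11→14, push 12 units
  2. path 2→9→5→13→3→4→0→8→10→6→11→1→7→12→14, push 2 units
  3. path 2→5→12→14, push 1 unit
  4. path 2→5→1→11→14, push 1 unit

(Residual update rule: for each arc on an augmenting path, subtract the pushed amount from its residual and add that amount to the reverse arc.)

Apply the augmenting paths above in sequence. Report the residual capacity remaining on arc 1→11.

after path 1 (2→1→11→14, push 12): res(1,11)=9
after path 2 (2→9→5→13→3→4→0→8→10→6→11→1→7→12→14, push 2): res(1,11)=11
after path 3 (2→5→12→14, push 1): res(1,11)=11
after path 4 (2→5→1→11→14, push 1): res(1,11)=10

Residual capacity of (1,11): 10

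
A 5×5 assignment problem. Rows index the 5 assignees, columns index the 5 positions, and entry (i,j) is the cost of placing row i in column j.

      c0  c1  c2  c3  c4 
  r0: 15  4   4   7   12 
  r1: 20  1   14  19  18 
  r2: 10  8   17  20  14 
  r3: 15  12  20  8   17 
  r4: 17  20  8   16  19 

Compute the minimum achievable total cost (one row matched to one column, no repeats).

optimal assignment: row0→col4 (cost 12), row1→col1 (cost 1), row2→col0 (cost 10), row3→col3 (cost 8), row4→col2 (cost 8)
total = 12 + 1 + 10 + 8 + 8 = 39

Minimum assignment cost: 39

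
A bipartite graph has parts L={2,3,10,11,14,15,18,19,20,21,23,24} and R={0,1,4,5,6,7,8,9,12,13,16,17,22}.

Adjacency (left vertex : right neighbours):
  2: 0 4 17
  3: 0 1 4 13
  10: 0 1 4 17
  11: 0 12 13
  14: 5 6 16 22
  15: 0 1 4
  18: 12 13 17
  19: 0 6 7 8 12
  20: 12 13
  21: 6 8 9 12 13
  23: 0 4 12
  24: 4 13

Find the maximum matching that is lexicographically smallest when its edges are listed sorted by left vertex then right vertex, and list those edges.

|M| = 9 (so the lex-smallest maximum matching has 9 edges)
process left vertices in ascending order; for each, take the smallest-labelled available neighbour that still permits 9 edges overall, or leave it unmatched if none does
lex-smallest matching: {2-0, 3-1, 10-4, 11-12, 14-5, 18-17, 19-6, 20-13, 21-8}

Lex-smallest maximum matching: {(2,0), (3,1), (10,4), (11,12), (14,5), (18,17), (19,6), (20,13), (21,8)}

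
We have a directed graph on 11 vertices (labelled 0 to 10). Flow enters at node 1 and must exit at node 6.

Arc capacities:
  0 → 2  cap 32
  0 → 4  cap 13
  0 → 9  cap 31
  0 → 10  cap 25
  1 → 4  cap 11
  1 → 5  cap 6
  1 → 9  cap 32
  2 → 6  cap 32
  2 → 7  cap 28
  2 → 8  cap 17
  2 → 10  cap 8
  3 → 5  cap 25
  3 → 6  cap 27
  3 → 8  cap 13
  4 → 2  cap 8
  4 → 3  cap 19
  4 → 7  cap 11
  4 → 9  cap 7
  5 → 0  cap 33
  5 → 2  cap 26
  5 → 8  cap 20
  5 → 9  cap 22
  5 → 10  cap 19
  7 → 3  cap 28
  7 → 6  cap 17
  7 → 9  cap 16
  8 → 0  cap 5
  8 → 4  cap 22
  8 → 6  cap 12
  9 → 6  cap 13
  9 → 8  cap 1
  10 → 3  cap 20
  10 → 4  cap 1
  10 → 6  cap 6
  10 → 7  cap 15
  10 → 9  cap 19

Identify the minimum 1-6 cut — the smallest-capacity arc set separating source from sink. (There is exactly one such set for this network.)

augment #1: 1→9→6 push 13
augment #2: 1→4→2→6 push 8
augment #3: 1→4→3→6 push 3
augment #4: 1→5→2→6 push 6
augment #5: 1→9→8→6 push 1
max flow = 31; residual-reachable set from 1 gives S-side
cut edges (S→T): {(1,4), (1,5), (9,6), (9,8)} total cap 31

Min-cut arcs: {(1,4), (1,5), (9,6), (9,8)} (total capacity 31)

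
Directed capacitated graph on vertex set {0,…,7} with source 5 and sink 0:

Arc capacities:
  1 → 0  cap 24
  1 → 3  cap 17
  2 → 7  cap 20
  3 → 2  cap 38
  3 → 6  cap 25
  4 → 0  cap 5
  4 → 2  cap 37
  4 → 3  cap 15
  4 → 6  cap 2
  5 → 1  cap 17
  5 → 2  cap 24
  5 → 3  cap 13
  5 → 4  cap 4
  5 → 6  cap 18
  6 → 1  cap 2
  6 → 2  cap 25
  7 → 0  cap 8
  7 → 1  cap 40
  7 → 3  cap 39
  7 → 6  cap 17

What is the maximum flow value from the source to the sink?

augment #1: 5→1→0 bottleneck 17, total now 17
augment #2: 5→4→0 bottleneck 4, total now 21
augment #3: 5→2→7→0 bottleneck 8, total now 29
augment #4: 5→6→1→0 bottleneck 2, total now 31
augment #5: 5→2→7→1→0 bottleneck 5, total now 36

Maximum flow value: 36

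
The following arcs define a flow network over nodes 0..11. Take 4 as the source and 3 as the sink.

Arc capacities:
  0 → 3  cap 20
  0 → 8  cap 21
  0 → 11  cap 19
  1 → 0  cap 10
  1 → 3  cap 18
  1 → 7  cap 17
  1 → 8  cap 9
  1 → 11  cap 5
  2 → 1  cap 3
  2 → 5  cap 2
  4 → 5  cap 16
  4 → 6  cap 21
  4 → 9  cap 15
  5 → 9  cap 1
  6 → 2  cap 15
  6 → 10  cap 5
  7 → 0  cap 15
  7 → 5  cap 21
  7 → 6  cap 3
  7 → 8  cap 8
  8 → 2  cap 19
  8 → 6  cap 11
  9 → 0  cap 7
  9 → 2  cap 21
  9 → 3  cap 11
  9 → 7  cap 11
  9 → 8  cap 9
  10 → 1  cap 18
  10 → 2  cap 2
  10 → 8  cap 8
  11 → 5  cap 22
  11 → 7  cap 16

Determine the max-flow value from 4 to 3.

augment #1: 4→9→3 bottleneck 11, total now 11
augment #2: 4→9→0→3 bottleneck 4, total now 15
augment #3: 4→5→9→0→3 bottleneck 1, total now 16
augment #4: 4→6→2→1→3 bottleneck 3, total now 19
augment #5: 4→6→10→1→3 bottleneck 5, total now 24

Maximum flow value: 24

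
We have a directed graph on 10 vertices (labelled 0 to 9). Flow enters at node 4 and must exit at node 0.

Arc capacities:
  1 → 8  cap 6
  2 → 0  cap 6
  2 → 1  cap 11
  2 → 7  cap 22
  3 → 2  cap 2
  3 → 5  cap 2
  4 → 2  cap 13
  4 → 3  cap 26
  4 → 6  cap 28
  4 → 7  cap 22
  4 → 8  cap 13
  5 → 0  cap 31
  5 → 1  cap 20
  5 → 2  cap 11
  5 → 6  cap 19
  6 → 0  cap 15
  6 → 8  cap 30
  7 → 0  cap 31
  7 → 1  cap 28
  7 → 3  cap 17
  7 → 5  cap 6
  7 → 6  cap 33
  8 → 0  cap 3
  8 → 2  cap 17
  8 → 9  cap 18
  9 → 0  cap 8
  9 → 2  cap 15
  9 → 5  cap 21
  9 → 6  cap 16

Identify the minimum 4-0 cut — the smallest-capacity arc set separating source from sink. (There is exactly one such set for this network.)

augment #1: 4→2→0 push 6
augment #2: 4→6→0 push 15
augment #3: 4→7→0 push 22
augment #4: 4→8→0 push 3
augment #5: 4→2→7→0 push 7
augment #6: 4→3→5→0 push 2
augment #7: 4→8→9→0 push 8
augment #8: 4→3→2→7→0 push 2
augment #9: 4→8→9→5→0 push 2
augment #10: 4→6→8→9→5→0 push 8
augment #11: 4→6→8→2→7→5→0 push 5
max flow = 80; residual-reachable set from 4 gives S-side
cut edges (S→T): {(3,2), (3,5), (4,2), (4,6), (4,7), (4,8)} total cap 80

Min-cut arcs: {(3,2), (3,5), (4,2), (4,6), (4,7), (4,8)} (total capacity 80)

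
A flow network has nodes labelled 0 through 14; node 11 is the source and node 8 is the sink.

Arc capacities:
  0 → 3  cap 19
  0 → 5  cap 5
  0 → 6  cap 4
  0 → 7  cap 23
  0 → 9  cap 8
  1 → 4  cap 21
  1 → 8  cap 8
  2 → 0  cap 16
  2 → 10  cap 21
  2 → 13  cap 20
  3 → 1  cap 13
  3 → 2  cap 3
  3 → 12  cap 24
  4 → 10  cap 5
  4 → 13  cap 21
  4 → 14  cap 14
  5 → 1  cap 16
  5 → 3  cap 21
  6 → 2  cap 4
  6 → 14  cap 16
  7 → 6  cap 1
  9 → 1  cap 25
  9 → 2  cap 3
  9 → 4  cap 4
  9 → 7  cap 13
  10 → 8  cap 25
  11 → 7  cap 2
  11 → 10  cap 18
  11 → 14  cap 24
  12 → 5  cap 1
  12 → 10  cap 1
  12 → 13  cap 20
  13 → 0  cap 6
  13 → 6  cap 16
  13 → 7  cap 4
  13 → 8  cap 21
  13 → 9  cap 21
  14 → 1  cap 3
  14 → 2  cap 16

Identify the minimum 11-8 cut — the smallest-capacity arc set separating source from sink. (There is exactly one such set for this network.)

Min-cut arcs: {(7,6), (11,10), (14,1), (14,2)} (total capacity 38)

augment #1: 11→10→8 push 18
augment #2: 11→14→1→8 push 3
augment #3: 11→14→2→10→8 push 7
augment #4: 11→14→2→13→8 push 9
augment #5: 11→7→6→2→13→8 push 1
max flow = 38; residual-reachable set from 11 gives S-side
cut edges (S→T): {(7,6), (11,10), (14,1), (14,2)} total cap 38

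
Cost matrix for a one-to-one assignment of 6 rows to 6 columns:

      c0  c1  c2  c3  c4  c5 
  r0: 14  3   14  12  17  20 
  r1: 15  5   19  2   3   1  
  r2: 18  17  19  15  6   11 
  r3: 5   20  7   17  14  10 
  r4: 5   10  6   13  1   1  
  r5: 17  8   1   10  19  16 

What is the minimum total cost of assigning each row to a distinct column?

optimal assignment: row0→col1 (cost 3), row1→col3 (cost 2), row2→col4 (cost 6), row3→col0 (cost 5), row4→col5 (cost 1), row5→col2 (cost 1)
total = 3 + 2 + 6 + 5 + 1 + 1 = 18

Minimum assignment cost: 18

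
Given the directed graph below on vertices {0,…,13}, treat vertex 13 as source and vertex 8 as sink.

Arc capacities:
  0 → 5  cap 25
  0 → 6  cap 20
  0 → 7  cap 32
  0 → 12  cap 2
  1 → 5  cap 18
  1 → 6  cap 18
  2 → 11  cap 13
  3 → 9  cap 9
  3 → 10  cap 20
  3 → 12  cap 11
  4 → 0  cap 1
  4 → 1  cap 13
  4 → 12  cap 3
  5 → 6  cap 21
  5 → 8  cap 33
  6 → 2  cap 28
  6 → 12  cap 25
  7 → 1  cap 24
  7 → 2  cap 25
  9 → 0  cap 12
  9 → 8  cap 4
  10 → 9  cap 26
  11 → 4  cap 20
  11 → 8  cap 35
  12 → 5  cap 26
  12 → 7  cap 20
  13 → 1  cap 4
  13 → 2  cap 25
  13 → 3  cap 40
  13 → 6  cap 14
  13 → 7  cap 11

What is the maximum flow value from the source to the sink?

augment #1: 13→1→5→8 bottleneck 4, total now 4
augment #2: 13→2→11→8 bottleneck 13, total now 17
augment #3: 13→3→9→8 bottleneck 4, total now 21
augment #4: 13→3→12→5→8 bottleneck 11, total now 32
augment #5: 13→6→12→5→8 bottleneck 14, total now 46
augment #6: 13→7→1→5→8 bottleneck 4, total now 50

Maximum flow value: 50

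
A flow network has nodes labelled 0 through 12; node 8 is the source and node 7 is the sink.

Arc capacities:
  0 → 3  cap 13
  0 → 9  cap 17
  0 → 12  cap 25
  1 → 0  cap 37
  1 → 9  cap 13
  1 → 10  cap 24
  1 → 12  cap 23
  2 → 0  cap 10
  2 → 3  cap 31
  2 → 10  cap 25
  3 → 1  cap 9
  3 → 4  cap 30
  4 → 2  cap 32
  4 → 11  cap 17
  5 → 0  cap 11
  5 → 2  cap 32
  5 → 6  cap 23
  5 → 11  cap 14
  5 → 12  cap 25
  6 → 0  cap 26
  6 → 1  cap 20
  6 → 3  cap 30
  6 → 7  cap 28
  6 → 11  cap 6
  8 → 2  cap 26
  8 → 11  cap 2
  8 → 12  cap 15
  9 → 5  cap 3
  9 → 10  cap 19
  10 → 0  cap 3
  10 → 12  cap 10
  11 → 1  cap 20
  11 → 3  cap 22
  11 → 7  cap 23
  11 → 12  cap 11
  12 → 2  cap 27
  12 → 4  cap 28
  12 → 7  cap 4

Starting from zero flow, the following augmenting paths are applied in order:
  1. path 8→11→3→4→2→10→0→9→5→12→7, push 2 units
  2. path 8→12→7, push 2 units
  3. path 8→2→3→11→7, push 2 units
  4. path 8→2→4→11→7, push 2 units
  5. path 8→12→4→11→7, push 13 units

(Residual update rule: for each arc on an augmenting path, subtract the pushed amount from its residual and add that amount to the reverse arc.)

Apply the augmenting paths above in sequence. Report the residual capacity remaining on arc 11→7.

Residual capacity of (11,7): 6

after path 1 (8→11→3→4→2→10→0→9→5→12→7, push 2): res(11,7)=23
after path 2 (8→12→7, push 2): res(11,7)=23
after path 3 (8→2→3→11→7, push 2): res(11,7)=21
after path 4 (8→2→4→11→7, push 2): res(11,7)=19
after path 5 (8→12→4→11→7, push 13): res(11,7)=6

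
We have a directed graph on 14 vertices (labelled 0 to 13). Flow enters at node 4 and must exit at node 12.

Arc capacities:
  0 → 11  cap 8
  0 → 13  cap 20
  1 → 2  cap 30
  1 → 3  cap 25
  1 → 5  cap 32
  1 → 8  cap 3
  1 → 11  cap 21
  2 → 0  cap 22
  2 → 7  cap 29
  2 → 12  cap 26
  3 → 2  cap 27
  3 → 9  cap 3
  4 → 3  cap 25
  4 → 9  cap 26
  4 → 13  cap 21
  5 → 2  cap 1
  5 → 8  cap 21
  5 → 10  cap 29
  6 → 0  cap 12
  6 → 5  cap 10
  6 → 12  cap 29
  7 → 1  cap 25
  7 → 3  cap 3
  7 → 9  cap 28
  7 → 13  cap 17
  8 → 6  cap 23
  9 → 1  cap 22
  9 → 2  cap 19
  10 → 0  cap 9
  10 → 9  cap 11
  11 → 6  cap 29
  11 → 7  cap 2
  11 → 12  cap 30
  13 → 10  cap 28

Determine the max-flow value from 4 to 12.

Maximum flow value: 70

augment #1: 4→3→2→12 bottleneck 25, total now 25
augment #2: 4→9→2→12 bottleneck 1, total now 26
augment #3: 4→9→1→11→12 bottleneck 21, total now 47
augment #4: 4→9→1→8→6→12 bottleneck 1, total now 48
augment #5: 4→9→2→0→11→12 bottleneck 3, total now 51
augment #6: 4→13→10→0→11→12 bottleneck 5, total now 56
augment #7: 4→13→10→0→2→7→1→8→6→12 bottleneck 2, total now 58
augment #8: 4→13→10→0→2→7→1→5→8→6→12 bottleneck 1, total now 59
augment #9: 4→13→10→9→2→7→1→5→8→6→12 bottleneck 11, total now 70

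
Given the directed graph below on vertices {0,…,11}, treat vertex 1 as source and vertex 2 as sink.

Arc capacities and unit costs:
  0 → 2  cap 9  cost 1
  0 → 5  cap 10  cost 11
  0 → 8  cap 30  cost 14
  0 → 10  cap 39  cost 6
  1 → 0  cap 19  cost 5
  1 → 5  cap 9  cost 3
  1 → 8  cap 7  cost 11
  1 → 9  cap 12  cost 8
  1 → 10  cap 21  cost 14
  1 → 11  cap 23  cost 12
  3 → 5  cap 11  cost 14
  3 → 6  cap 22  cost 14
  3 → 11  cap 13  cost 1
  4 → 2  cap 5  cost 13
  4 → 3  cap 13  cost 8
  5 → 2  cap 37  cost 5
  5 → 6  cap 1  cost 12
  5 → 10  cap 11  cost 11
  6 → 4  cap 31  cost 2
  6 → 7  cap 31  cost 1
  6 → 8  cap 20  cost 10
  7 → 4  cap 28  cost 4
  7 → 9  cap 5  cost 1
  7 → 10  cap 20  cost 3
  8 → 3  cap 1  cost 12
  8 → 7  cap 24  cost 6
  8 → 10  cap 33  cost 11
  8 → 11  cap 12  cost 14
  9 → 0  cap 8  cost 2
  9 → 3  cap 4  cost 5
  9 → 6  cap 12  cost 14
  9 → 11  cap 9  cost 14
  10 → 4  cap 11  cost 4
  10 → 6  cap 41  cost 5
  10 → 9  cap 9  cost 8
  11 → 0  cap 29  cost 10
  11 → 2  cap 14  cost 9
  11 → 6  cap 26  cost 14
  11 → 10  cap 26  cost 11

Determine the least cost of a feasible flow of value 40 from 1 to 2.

shortest-cost path #1: 1→0→2 push 9 @ unit cost 6 (adds 54)
shortest-cost path #2: 1→5→2 push 9 @ unit cost 8 (adds 72)
shortest-cost path #3: 1→11→2 push 14 @ unit cost 21 (adds 294)
shortest-cost path #4: 1→0→5→2 push 8 @ unit cost 21 (adds 168)
total cost = 588

Minimum cost for 40 units: 588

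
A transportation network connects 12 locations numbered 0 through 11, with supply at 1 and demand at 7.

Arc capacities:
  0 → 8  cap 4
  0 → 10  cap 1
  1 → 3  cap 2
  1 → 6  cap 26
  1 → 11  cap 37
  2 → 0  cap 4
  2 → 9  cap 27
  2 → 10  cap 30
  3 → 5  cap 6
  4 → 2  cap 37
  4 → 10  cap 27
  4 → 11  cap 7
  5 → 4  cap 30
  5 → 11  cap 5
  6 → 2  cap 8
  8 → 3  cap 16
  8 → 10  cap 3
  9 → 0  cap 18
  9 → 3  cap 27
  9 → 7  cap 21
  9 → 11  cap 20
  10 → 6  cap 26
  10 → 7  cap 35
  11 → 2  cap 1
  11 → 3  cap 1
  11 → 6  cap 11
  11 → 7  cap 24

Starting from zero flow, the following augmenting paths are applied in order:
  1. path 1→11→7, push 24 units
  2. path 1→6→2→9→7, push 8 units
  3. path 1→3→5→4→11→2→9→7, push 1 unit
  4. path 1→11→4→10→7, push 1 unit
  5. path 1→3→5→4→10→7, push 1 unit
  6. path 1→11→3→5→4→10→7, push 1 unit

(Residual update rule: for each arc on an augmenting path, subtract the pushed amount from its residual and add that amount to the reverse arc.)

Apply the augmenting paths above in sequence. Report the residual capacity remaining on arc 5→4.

Residual capacity of (5,4): 27

after path 1 (1→11→7, push 24): res(5,4)=30
after path 2 (1→6→2→9→7, push 8): res(5,4)=30
after path 3 (1→3→5→4→11→2→9→7, push 1): res(5,4)=29
after path 4 (1→11→4→10→7, push 1): res(5,4)=29
after path 5 (1→3→5→4→10→7, push 1): res(5,4)=28
after path 6 (1→11→3→5→4→10→7, push 1): res(5,4)=27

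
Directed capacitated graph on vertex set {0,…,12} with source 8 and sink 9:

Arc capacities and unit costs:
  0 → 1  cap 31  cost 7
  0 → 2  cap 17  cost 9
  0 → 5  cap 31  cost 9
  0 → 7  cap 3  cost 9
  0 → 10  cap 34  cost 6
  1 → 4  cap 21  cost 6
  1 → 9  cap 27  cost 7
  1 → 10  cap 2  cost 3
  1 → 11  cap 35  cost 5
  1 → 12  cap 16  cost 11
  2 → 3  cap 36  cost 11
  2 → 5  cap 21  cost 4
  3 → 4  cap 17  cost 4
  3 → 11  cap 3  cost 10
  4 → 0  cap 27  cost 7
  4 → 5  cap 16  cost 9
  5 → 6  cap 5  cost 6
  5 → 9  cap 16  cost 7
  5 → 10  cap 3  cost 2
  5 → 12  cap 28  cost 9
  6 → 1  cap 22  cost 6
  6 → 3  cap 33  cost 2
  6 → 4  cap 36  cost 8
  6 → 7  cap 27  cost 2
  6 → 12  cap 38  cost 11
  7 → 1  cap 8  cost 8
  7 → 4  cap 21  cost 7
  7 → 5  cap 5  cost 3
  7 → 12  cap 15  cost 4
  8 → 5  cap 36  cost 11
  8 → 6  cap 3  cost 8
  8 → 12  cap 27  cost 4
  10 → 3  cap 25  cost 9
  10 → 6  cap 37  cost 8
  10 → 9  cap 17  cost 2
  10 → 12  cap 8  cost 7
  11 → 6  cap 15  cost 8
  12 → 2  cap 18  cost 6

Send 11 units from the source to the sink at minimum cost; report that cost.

shortest-cost path #1: 8→5→10→9 push 3 @ unit cost 15 (adds 45)
shortest-cost path #2: 8→5→9 push 8 @ unit cost 18 (adds 144)
total cost = 189

Minimum cost for 11 units: 189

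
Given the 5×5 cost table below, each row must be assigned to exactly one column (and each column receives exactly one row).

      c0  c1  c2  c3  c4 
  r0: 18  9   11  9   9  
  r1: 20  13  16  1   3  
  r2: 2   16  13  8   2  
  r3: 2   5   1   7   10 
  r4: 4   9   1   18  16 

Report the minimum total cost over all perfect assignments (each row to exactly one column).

optimal assignment: row0→col1 (cost 9), row1→col3 (cost 1), row2→col4 (cost 2), row3→col0 (cost 2), row4→col2 (cost 1)
total = 9 + 1 + 2 + 2 + 1 = 15

Minimum assignment cost: 15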